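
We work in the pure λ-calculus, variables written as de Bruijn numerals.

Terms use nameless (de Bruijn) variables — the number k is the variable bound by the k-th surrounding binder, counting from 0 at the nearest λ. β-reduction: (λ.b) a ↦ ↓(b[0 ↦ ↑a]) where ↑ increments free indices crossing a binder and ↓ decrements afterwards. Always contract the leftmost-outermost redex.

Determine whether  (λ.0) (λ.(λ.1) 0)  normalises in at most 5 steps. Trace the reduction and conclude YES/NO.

Answer: YES — reaches normal form λ.0 in 2 ≤ 5 steps

Derivation:
  start: (λ.0) (λ.(λ.1) 0)
  [1] λ.(λ.1) 0
  [2] λ.0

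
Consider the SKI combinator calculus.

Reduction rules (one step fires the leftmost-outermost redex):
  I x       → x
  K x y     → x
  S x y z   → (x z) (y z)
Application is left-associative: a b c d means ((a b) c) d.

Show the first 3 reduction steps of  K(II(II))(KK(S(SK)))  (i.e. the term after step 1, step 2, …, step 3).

Answer: after 3 steps: II

Reduction:
  start: K(II(II))(KK(S(SK)))
  step 1: II(II)
  step 2: I(II)
  step 3: II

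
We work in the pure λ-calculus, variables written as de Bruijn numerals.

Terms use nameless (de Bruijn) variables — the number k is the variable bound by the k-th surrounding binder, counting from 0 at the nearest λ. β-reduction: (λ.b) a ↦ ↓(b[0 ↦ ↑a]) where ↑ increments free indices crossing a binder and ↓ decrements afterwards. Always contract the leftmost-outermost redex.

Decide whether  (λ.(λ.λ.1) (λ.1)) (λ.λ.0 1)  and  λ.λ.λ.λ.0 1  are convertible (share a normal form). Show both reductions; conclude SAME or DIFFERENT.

Term A:
  start: (λ.(λ.λ.1) (λ.1)) (λ.λ.0 1)
  [1] (λ.λ.1) (λ.λ.λ.0 1)
  [2] λ.λ.λ.λ.0 1

Term B:
  start: λ.λ.λ.λ.0 1

Answer: SAME — A ⇓ λ.λ.λ.λ.0 1, B ⇓ λ.λ.λ.λ.0 1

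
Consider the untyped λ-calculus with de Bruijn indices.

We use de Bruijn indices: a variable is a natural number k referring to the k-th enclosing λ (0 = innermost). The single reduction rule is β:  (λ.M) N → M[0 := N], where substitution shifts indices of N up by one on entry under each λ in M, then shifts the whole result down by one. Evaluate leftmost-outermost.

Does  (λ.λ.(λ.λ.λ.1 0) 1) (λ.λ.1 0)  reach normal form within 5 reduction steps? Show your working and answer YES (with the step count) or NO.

Answer: YES — reaches normal form λ.λ.λ.1 0 in 2 ≤ 5 steps

Reduction:
  start: (λ.λ.(λ.λ.λ.1 0) 1) (λ.λ.1 0)
  step 1: λ.(λ.λ.λ.1 0) (λ.λ.1 0)
  step 2: λ.λ.λ.1 0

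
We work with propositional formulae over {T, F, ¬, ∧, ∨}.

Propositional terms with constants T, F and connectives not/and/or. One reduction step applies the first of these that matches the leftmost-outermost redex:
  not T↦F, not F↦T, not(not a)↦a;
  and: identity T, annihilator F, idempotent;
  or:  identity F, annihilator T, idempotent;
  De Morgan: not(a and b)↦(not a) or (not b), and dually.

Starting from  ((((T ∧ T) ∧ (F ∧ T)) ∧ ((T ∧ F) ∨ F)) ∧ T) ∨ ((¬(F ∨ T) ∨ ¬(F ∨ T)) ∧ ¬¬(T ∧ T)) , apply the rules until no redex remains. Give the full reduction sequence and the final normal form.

Answer: normal form = F  (in 12 steps)

Derivation:
  start: ((((T ∧ T) ∧ (F ∧ T)) ∧ ((T ∧ F) ∨ F)) ∧ T) ∨ ((¬(F ∨ T) ∨ ¬(F ∨ T)) ∧ ¬¬(T ∧ T))
  [1] (((T ∧ T) ∧ (F ∧ T)) ∧ ((T ∧ F) ∨ F)) ∨ ((¬(F ∨ T) ∨ ¬(F ∨ T)) ∧ ¬¬(T ∧ T))
  [2] ((T ∧ (F ∧ T)) ∧ ((T ∧ F) ∨ F)) ∨ ((¬(F ∨ T) ∨ ¬(F ∨ T)) ∧ ¬¬(T ∧ T))
  [3] ((F ∧ T) ∧ ((T ∧ F) ∨ F)) ∨ ((¬(F ∨ T) ∨ ¬(F ∨ T)) ∧ ¬¬(T ∧ T))
  [4] (F ∧ ((T ∧ F) ∨ F)) ∨ ((¬(F ∨ T) ∨ ¬(F ∨ T)) ∧ ¬¬(T ∧ T))
  [5] F ∨ ((¬(F ∨ T) ∨ ¬(F ∨ T)) ∧ ¬¬(T ∧ T))
  [6] (¬(F ∨ T) ∨ ¬(F ∨ T)) ∧ ¬¬(T ∧ T)
  [7] ¬(F ∨ T) ∧ ¬¬(T ∧ T)
  [8] (¬F ∧ ¬T) ∧ ¬¬(T ∧ T)
  [9] (T ∧ ¬T) ∧ ¬¬(T ∧ T)
  [10] ¬T ∧ ¬¬(T ∧ T)
  [11] F ∧ ¬¬(T ∧ T)
  [12] F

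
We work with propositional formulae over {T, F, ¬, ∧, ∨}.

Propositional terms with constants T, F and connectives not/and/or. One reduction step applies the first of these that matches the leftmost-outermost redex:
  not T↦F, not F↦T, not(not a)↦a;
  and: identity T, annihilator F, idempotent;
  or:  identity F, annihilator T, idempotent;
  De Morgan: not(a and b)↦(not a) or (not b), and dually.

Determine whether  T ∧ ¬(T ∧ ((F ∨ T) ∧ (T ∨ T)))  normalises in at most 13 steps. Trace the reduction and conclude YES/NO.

Answer: YES — reaches normal form F in 13 ≤ 13 steps

Reduction:
  start: T ∧ ¬(T ∧ ((F ∨ T) ∧ (T ∨ T)))
  step 1: ¬(T ∧ ((F ∨ T) ∧ (T ∨ T)))
  step 2: ¬T ∨ ¬((F ∨ T) ∧ (T ∨ T))
  step 3: F ∨ ¬((F ∨ T) ∧ (T ∨ T))
  step 4: ¬((F ∨ T) ∧ (T ∨ T))
  step 5: ¬(F ∨ T) ∨ ¬(T ∨ T)
  step 6: (¬F ∧ ¬T) ∨ ¬(T ∨ T)
  step 7: (T ∧ ¬T) ∨ ¬(T ∨ T)
  step 8: ¬T ∨ ¬(T ∨ T)
  step 9: F ∨ ¬(T ∨ T)
  step 10: ¬(T ∨ T)
  step 11: ¬T ∧ ¬T
  step 12: ¬T
  step 13: F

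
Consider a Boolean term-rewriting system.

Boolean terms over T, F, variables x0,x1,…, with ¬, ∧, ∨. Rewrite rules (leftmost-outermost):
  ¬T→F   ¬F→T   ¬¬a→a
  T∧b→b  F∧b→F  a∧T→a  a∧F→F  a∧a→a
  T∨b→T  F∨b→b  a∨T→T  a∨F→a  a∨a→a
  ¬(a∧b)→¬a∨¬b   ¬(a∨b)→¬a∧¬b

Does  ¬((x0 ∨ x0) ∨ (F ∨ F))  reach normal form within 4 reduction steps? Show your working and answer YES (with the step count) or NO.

Answer: NO — after 4 steps the term is ¬x0 ∧ (¬F ∧ ¬F), not yet normal

Working:
  start: ¬((x0 ∨ x0) ∨ (F ∨ F))
  step 1: ¬(x0 ∨ x0) ∧ ¬(F ∨ F)
  step 2: (¬x0 ∧ ¬x0) ∧ ¬(F ∨ F)
  step 3: ¬x0 ∧ ¬(F ∨ F)
  step 4: ¬x0 ∧ (¬F ∧ ¬F)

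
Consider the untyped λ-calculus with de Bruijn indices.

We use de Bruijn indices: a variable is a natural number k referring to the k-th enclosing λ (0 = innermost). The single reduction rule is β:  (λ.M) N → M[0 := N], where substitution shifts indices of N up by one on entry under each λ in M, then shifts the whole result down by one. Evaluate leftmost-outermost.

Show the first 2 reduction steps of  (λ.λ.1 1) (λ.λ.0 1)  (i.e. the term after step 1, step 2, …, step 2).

  start: (λ.λ.1 1) (λ.λ.0 1)
  [1] λ.(λ.λ.0 1) (λ.λ.0 1)
  [2] λ.λ.0 (λ.λ.0 1)

Answer: after 2 steps: λ.λ.0 (λ.λ.0 1)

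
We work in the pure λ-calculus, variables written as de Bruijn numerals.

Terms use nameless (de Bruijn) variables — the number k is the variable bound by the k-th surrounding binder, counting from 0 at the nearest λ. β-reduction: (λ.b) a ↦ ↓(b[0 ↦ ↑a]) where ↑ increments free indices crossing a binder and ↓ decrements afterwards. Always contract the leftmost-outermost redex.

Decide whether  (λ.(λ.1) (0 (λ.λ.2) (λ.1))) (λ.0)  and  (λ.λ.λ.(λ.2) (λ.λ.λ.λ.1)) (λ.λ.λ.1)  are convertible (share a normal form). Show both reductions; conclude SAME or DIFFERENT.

Term A:
  start: (λ.(λ.1) (0 (λ.λ.2) (λ.1))) (λ.0)
  →1  (λ.λ.0) ((λ.0) (λ.λ.λ.0) (λ.λ.0))
  →2  λ.0

Term B:
  start: (λ.λ.λ.(λ.2) (λ.λ.λ.λ.1)) (λ.λ.λ.1)
  →1  λ.λ.(λ.2) (λ.λ.λ.λ.1)
  →2  λ.λ.1

Answer: DIFFERENT — A ⇓ λ.0, B ⇓ λ.λ.1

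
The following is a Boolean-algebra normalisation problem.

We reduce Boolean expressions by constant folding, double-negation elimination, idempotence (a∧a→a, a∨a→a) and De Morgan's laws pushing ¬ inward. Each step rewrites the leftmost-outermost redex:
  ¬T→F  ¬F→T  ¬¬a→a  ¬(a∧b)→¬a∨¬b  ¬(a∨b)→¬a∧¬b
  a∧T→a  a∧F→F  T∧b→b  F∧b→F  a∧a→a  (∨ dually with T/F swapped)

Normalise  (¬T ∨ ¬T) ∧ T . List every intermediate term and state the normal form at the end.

Answer: normal form = F  (in 3 steps)

Working:
  start: (¬T ∨ ¬T) ∧ T
  step 1: ¬T ∨ ¬T
  step 2: ¬T
  step 3: F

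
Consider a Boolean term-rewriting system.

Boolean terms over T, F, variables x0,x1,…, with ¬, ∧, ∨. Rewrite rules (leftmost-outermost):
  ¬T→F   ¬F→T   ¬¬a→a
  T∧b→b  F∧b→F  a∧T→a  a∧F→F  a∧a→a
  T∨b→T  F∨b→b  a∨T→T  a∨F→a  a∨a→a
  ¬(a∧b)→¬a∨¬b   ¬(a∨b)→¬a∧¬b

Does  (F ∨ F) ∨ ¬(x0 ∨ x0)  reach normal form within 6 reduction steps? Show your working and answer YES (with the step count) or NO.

  start: (F ∨ F) ∨ ¬(x0 ∨ x0)
  →1  F ∨ ¬(x0 ∨ x0)
  →2  ¬(x0 ∨ x0)
  →3  ¬x0 ∧ ¬x0
  →4  ¬x0

Answer: YES — reaches normal form ¬x0 in 4 ≤ 6 steps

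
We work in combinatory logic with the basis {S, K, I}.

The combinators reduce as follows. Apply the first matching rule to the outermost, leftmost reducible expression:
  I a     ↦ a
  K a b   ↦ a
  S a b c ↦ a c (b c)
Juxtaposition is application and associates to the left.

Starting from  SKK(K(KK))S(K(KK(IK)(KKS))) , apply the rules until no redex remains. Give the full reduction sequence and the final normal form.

Answer: normal form = K  (in 4 steps)

Derivation:
  start: SKK(K(KK))S(K(KK(IK)(KKS)))
  step 1: K(K(KK))(K(K(KK)))S(K(KK(IK)(KKS)))
  step 2: K(KK)S(K(KK(IK)(KKS)))
  step 3: KK(K(KK(IK)(KKS)))
  step 4: K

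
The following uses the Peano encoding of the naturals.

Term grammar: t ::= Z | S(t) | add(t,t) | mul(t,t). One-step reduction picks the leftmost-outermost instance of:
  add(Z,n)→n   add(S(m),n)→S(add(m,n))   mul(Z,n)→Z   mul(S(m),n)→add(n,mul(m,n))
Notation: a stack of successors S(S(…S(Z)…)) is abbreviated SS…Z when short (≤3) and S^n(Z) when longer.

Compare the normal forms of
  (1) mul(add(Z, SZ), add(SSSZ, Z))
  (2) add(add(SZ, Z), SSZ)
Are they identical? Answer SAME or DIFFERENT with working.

Term A:
  start: mul(add(Z, SZ), add(SSSZ, Z))
  →1  mul(SZ, add(SSSZ, Z))
  →2  add(add(SSSZ, Z), mul(Z, add(SSSZ, Z)))
  →3  add(S(add(SSZ, Z)), mul(Z, add(SSSZ, Z)))
  →4  S(add(add(SSZ, Z), mul(Z, add(SSSZ, Z))))
  →5  S(add(S(add(SZ, Z)), mul(Z, add(SSSZ, Z))))
  →6  S(S(add(add(SZ, Z), mul(Z, add(SSSZ, Z)))))
  →7  S(S(add(S(add(Z, Z)), mul(Z, add(SSSZ, Z)))))
  →8  S(S(S(add(add(Z, Z), mul(Z, add(SSSZ, Z))))))
  →9  S(S(S(add(Z, mul(Z, add(SSSZ, Z))))))
  →10  S(S(S(mul(Z, add(SSSZ, Z)))))
  →11  SSSZ

Term B:
  start: add(add(SZ, Z), SSZ)
  →1  add(S(add(Z, Z)), SSZ)
  →2  S(add(add(Z, Z), SSZ))
  →3  S(add(Z, SSZ))
  →4  SSSZ

Answer: SAME — A ⇓ SSSZ, B ⇓ SSSZ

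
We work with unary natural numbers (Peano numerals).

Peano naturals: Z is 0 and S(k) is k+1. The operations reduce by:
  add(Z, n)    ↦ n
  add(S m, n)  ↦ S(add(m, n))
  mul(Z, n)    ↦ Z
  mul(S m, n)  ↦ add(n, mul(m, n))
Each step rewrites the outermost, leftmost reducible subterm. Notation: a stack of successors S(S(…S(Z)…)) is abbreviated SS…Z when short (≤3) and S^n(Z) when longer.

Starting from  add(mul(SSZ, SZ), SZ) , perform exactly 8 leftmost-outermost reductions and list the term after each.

Answer: after 8 steps: S(S(add(mul(Z, SZ), SZ)))

Working:
  start: add(mul(SSZ, SZ), SZ)
  [1] add(add(SZ, mul(SZ, SZ)), SZ)
  [2] add(S(add(Z, mul(SZ, SZ))), SZ)
  [3] S(add(add(Z, mul(SZ, SZ)), SZ))
  [4] S(add(mul(SZ, SZ), SZ))
  [5] S(add(add(SZ, mul(Z, SZ)), SZ))
  [6] S(add(S(add(Z, mul(Z, SZ))), SZ))
  [7] S(S(add(add(Z, mul(Z, SZ)), SZ)))
  [8] S(S(add(mul(Z, SZ), SZ)))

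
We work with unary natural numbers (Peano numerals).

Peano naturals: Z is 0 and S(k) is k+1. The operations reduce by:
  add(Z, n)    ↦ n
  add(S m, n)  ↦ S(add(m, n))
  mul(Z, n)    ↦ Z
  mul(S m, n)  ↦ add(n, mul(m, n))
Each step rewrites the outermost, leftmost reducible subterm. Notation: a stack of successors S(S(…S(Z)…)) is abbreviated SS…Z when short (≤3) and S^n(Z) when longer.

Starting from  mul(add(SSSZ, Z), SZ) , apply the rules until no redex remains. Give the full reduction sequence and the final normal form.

Answer: normal form = SSSZ  (in 14 steps)

Reduction:
  start: mul(add(SSSZ, Z), SZ)
  [1] mul(S(add(SSZ, Z)), SZ)
  [2] add(SZ, mul(add(SSZ, Z), SZ))
  [3] S(add(Z, mul(add(SSZ, Z), SZ)))
  [4] S(mul(add(SSZ, Z), SZ))
  [5] S(mul(S(add(SZ, Z)), SZ))
  [6] S(add(SZ, mul(add(SZ, Z), SZ)))
  [7] S(S(add(Z, mul(add(SZ, Z), SZ))))
  [8] S(S(mul(add(SZ, Z), SZ)))
  [9] S(S(mul(S(add(Z, Z)), SZ)))
  [10] S(S(add(SZ, mul(add(Z, Z), SZ))))
  [11] S(S(S(add(Z, mul(add(Z, Z), SZ)))))
  [12] S(S(S(mul(add(Z, Z), SZ))))
  [13] S(S(S(mul(Z, SZ))))
  [14] SSSZ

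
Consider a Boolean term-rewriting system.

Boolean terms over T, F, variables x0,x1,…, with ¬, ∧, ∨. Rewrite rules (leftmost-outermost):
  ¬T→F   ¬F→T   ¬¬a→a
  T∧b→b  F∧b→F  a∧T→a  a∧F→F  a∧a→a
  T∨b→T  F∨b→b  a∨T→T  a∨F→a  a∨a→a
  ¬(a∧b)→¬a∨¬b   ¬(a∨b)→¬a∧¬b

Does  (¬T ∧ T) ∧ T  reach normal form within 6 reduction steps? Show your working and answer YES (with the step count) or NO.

Answer: YES — reaches normal form F in 3 ≤ 6 steps

Derivation:
  start: (¬T ∧ T) ∧ T
  →1  ¬T ∧ T
  →2  ¬T
  →3  F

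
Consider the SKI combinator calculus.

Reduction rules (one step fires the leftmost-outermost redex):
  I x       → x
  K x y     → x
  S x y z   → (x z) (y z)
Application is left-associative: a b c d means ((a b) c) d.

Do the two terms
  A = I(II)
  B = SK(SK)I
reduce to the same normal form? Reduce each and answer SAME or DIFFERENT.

Term A:
  start: I(II)
  →1  II
  →2  I

Term B:
  start: SK(SK)I
  →1  KI(SKI)
  →2  I

Answer: SAME — A ⇓ I, B ⇓ I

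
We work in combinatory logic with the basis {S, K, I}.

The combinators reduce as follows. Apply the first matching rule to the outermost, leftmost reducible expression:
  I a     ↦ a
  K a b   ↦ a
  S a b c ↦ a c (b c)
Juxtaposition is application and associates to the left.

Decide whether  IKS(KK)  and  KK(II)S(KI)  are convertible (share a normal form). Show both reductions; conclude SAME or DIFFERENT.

Term A:
  start: IKS(KK)
  →1  KS(KK)
  →2  S

Term B:
  start: KK(II)S(KI)
  →1  KS(KI)
  →2  S

Answer: SAME — A ⇓ S, B ⇓ S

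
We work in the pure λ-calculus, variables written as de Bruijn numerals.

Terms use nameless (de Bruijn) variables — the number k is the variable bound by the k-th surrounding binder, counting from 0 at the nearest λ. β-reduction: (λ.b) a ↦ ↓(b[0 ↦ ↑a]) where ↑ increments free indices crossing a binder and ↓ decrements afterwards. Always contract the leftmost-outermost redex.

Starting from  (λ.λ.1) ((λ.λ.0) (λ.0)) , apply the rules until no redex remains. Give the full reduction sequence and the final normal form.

Answer: normal form = λ.λ.0  (in 2 steps)

Derivation:
  start: (λ.λ.1) ((λ.λ.0) (λ.0))
  [1] λ.(λ.λ.0) (λ.0)
  [2] λ.λ.0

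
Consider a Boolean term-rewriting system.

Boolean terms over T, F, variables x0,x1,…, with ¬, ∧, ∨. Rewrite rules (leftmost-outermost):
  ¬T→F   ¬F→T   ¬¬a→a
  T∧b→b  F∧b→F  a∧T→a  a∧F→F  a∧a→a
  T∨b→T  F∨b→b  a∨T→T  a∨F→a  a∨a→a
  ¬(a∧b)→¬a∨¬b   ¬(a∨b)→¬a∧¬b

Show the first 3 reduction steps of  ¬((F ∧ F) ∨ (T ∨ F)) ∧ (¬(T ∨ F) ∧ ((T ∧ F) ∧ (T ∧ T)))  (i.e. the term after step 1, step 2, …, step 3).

Answer: after 3 steps: (¬F ∧ ¬(T ∨ F)) ∧ (¬(T ∨ F) ∧ ((T ∧ F) ∧ (T ∧ T)))

Working:
  start: ¬((F ∧ F) ∨ (T ∨ F)) ∧ (¬(T ∨ F) ∧ ((T ∧ F) ∧ (T ∧ T)))
  [1] (¬(F ∧ F) ∧ ¬(T ∨ F)) ∧ (¬(T ∨ F) ∧ ((T ∧ F) ∧ (T ∧ T)))
  [2] ((¬F ∨ ¬F) ∧ ¬(T ∨ F)) ∧ (¬(T ∨ F) ∧ ((T ∧ F) ∧ (T ∧ T)))
  [3] (¬F ∧ ¬(T ∨ F)) ∧ (¬(T ∨ F) ∧ ((T ∧ F) ∧ (T ∧ T)))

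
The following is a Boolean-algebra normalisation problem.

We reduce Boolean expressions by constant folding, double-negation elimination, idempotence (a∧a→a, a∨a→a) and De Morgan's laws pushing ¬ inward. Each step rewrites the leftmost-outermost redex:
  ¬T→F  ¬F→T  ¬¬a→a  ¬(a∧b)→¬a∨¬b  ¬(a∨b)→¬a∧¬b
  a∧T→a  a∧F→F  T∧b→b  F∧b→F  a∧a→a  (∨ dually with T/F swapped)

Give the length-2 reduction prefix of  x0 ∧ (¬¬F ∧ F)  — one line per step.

Answer: after 2 steps: F

Working:
  start: x0 ∧ (¬¬F ∧ F)
  →1  x0 ∧ F
  →2  F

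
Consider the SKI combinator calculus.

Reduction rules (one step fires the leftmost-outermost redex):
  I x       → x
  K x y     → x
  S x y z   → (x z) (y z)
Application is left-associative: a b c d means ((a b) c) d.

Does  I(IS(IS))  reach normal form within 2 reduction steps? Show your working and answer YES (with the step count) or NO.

Answer: NO — after 2 steps the term is S(IS), not yet normal

Reduction:
  start: I(IS(IS))
  [1] IS(IS)
  [2] S(IS)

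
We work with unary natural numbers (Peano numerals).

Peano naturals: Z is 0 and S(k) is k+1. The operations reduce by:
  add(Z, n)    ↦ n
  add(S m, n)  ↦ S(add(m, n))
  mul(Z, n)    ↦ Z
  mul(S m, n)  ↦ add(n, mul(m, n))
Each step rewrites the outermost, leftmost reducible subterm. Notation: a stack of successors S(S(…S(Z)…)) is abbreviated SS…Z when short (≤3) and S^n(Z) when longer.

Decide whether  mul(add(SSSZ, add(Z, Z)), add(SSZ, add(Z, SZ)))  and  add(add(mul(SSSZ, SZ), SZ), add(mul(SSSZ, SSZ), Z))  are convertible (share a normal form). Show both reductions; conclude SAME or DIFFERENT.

Term A:
  start: mul(add(SSSZ, add(Z, Z)), add(SSZ, add(Z, SZ)))
  step 1: mul(S(add(SSZ, add(Z, Z))), add(SSZ, add(Z, SZ)))
  step 2: add(add(SSZ, add(Z, SZ)), mul(add(SSZ, add(Z, Z)), add(SSZ, add(Z, SZ))))
  step 3: add(S(add(SZ, add(Z, SZ))), mul(add(SSZ, add(Z, Z)), add(SSZ, add(Z, SZ))))
  step 4: S(add(add(SZ, add(Z, SZ)), mul(add(SSZ, add(Z, Z)), add(SSZ, add(Z, SZ)))))
  step 5: S(add(S(add(Z, add(Z, SZ))), mul(add(SSZ, add(Z, Z)), add(SSZ, add(Z, SZ)))))
  step 6: S(S(add(add(Z, add(Z, SZ)), mul(add(SSZ, add(Z, Z)), add(SSZ, add(Z, SZ))))))
  step 7: S(S(add(add(Z, SZ), mul(add(SSZ, add(Z, Z)), add(SSZ, add(Z, SZ))))))
  step 8: S(S(add(SZ, mul(add(SSZ, add(Z, Z)), add(SSZ, add(Z, SZ))))))
  step 9: S(S(S(add(Z, mul(add(SSZ, add(Z, Z)), add(SSZ, add(Z, SZ)))))))
  step 10: S(S(S(mul(add(SSZ, add(Z, Z)), add(SSZ, add(Z, SZ))))))
  step 11: S(S(S(mul(S(add(SZ, add(Z, Z))), add(SSZ, add(Z, SZ))))))
  step 12: S(S(S(add(add(SSZ, add(Z, SZ)), mul(add(SZ, add(Z, Z)), add(SSZ, add(Z, SZ)))))))
  step 13: S(S(S(add(S(add(SZ, add(Z, SZ))), mul(add(SZ, add(Z, Z)), add(SSZ, add(Z, SZ)))))))
  step 14: S(S(S(S(add(add(SZ, add(Z, SZ)), mul(add(SZ, add(Z, Z)), add(SSZ, add(Z, SZ))))))))
  step 15: S(S(S(S(add(S(add(Z, add(Z, SZ))), mul(add(SZ, add(Z, Z)), add(SSZ, add(Z, SZ))))))))
  step 16: S(S(S(S(S(add(add(Z, add(Z, SZ)), mul(add(SZ, add(Z, Z)), add(SSZ, add(Z, SZ)))))))))
  step 17: S(S(S(S(S(add(add(Z, SZ), mul(add(SZ, add(Z, Z)), add(SSZ, add(Z, SZ)))))))))
  step 18: S(S(S(S(S(add(SZ, mul(add(SZ, add(Z, Z)), add(SSZ, add(Z, SZ)))))))))
  step 19: S(S(S(S(S(S(add(Z, mul(add(SZ, add(Z, Z)), add(SSZ, add(Z, SZ))))))))))
  step 20: S(S(S(S(S(S(mul(add(SZ, add(Z, Z)), add(SSZ, add(Z, SZ)))))))))
  step 21: S(S(S(S(S(S(mul(S(add(Z, add(Z, Z))), add(SSZ, add(Z, SZ)))))))))
  step 22: S(S(S(S(S(S(add(add(SSZ, add(Z, SZ)), mul(add(Z, add(Z, Z)), add(SSZ, add(Z, SZ))))))))))
  step 23: S(S(S(S(S(S(add(S(add(SZ, add(Z, SZ))), mul(add(Z, add(Z, Z)), add(SSZ, add(Z, SZ))))))))))
  step 24: S(S(S(S(S(S(S(add(add(SZ, add(Z, SZ)), mul(add(Z, add(Z, Z)), add(SSZ, add(Z, SZ)))))))))))
  step 25: S(S(S(S(S(S(S(add(S(add(Z, add(Z, SZ))), mul(add(Z, add(Z, Z)), add(SSZ, add(Z, SZ)))))))))))
  step 26: S(S(S(S(S(S(S(S(add(add(Z, add(Z, SZ)), mul(add(Z, add(Z, Z)), add(SSZ, add(Z, SZ))))))))))))
  step 27: S(S(S(S(S(S(S(S(add(add(Z, SZ), mul(add(Z, add(Z, Z)), add(SSZ, add(Z, SZ))))))))))))
  step 28: S(S(S(S(S(S(S(S(add(SZ, mul(add(Z, add(Z, Z)), add(SSZ, add(Z, SZ))))))))))))
  step 29: S(S(S(S(S(S(S(S(S(add(Z, mul(add(Z, add(Z, Z)), add(SSZ, add(Z, SZ)))))))))))))
  step 30: S(S(S(S(S(S(S(S(S(mul(add(Z, add(Z, Z)), add(SSZ, add(Z, SZ))))))))))))
  step 31: S(S(S(S(S(S(S(S(S(mul(add(Z, Z), add(SSZ, add(Z, SZ))))))))))))
  step 32: S(S(S(S(S(S(S(S(S(mul(Z, add(SSZ, add(Z, SZ))))))))))))
  step 33: S^9(Z)

Term B:
  start: add(add(mul(SSSZ, SZ), SZ), add(mul(SSSZ, SSZ), Z))
  step 1: add(add(add(SZ, mul(SSZ, SZ)), SZ), add(mul(SSSZ, SSZ), Z))
  step 2: add(add(S(add(Z, mul(SSZ, SZ))), SZ), add(mul(SSSZ, SSZ), Z))
  step 3: add(S(add(add(Z, mul(SSZ, SZ)), SZ)), add(mul(SSSZ, SSZ), Z))
  step 4: S(add(add(add(Z, mul(SSZ, SZ)), SZ), add(mul(SSSZ, SSZ), Z)))
  step 5: S(add(add(mul(SSZ, SZ), SZ), add(mul(SSSZ, SSZ), Z)))
  step 6: S(add(add(add(SZ, mul(SZ, SZ)), SZ), add(mul(SSSZ, SSZ), Z)))
  step 7: S(add(add(S(add(Z, mul(SZ, SZ))), SZ), add(mul(SSSZ, SSZ), Z)))
  step 8: S(add(S(add(add(Z, mul(SZ, SZ)), SZ)), add(mul(SSSZ, SSZ), Z)))
  step 9: S(S(add(add(add(Z, mul(SZ, SZ)), SZ), add(mul(SSSZ, SSZ), Z))))
  step 10: S(S(add(add(mul(SZ, SZ), SZ), add(mul(SSSZ, SSZ), Z))))
  step 11: S(S(add(add(add(SZ, mul(Z, SZ)), SZ), add(mul(SSSZ, SSZ), Z))))
  step 12: S(S(add(add(S(add(Z, mul(Z, SZ))), SZ), add(mul(SSSZ, SSZ), Z))))
  step 13: S(S(add(S(add(add(Z, mul(Z, SZ)), SZ)), add(mul(SSSZ, SSZ), Z))))
  step 14: S(S(S(add(add(add(Z, mul(Z, SZ)), SZ), add(mul(SSSZ, SSZ), Z)))))
  step 15: S(S(S(add(add(mul(Z, SZ), SZ), add(mul(SSSZ, SSZ), Z)))))
  step 16: S(S(S(add(add(Z, SZ), add(mul(SSSZ, SSZ), Z)))))
  step 17: S(S(S(add(SZ, add(mul(SSSZ, SSZ), Z)))))
  step 18: S(S(S(S(add(Z, add(mul(SSSZ, SSZ), Z))))))
  step 19: S(S(S(S(add(mul(SSSZ, SSZ), Z)))))
  step 20: S(S(S(S(add(add(SSZ, mul(SSZ, SSZ)), Z)))))
  step 21: S(S(S(S(add(S(add(SZ, mul(SSZ, SSZ))), Z)))))
  step 22: S(S(S(S(S(add(add(SZ, mul(SSZ, SSZ)), Z))))))
  step 23: S(S(S(S(S(add(S(add(Z, mul(SSZ, SSZ))), Z))))))
  step 24: S(S(S(S(S(S(add(add(Z, mul(SSZ, SSZ)), Z)))))))
  step 25: S(S(S(S(S(S(add(mul(SSZ, SSZ), Z)))))))
  step 26: S(S(S(S(S(S(add(add(SSZ, mul(SZ, SSZ)), Z)))))))
  step 27: S(S(S(S(S(S(add(S(add(SZ, mul(SZ, SSZ))), Z)))))))
  step 28: S(S(S(S(S(S(S(add(add(SZ, mul(SZ, SSZ)), Z))))))))
  step 29: S(S(S(S(S(S(S(add(S(add(Z, mul(SZ, SSZ))), Z))))))))
  step 30: S(S(S(S(S(S(S(S(add(add(Z, mul(SZ, SSZ)), Z)))))))))
  step 31: S(S(S(S(S(S(S(S(add(mul(SZ, SSZ), Z)))))))))
  step 32: S(S(S(S(S(S(S(S(add(add(SSZ, mul(Z, SSZ)), Z)))))))))
  step 33: S(S(S(S(S(S(S(S(add(S(add(SZ, mul(Z, SSZ))), Z)))))))))
  step 34: S(S(S(S(S(S(S(S(S(add(add(SZ, mul(Z, SSZ)), Z))))))))))
  step 35: S(S(S(S(S(S(S(S(S(add(S(add(Z, mul(Z, SSZ))), Z))))))))))
  step 36: S(S(S(S(S(S(S(S(S(S(add(add(Z, mul(Z, SSZ)), Z)))))))))))
  step 37: S(S(S(S(S(S(S(S(S(S(add(mul(Z, SSZ), Z)))))))))))
  step 38: S(S(S(S(S(S(S(S(S(S(add(Z, Z)))))))))))
  step 39: S^10(Z)

Answer: DIFFERENT — A ⇓ S^9(Z), B ⇓ S^10(Z)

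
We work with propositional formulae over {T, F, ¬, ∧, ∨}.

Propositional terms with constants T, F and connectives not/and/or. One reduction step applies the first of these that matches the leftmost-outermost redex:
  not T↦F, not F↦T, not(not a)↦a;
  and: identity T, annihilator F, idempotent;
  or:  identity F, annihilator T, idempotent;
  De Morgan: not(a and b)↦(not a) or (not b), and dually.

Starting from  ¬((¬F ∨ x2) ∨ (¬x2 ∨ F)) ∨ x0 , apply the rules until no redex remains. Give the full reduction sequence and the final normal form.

  start: ¬((¬F ∨ x2) ∨ (¬x2 ∨ F)) ∨ x0
  [1] (¬(¬F ∨ x2) ∧ ¬(¬x2 ∨ F)) ∨ x0
  [2] ((¬¬F ∧ ¬x2) ∧ ¬(¬x2 ∨ F)) ∨ x0
  [3] ((F ∧ ¬x2) ∧ ¬(¬x2 ∨ F)) ∨ x0
  [4] (F ∧ ¬(¬x2 ∨ F)) ∨ x0
  [5] F ∨ x0
  [6] x0

Answer: normal form = x0  (in 6 steps)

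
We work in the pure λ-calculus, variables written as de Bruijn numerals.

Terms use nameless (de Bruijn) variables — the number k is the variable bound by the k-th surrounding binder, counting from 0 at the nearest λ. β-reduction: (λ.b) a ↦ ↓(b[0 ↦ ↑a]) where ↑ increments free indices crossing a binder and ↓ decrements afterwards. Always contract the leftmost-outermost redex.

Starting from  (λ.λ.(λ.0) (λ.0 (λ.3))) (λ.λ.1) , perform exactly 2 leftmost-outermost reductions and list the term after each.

Answer: after 2 steps: λ.λ.0 (λ.λ.λ.1)

Reduction:
  start: (λ.λ.(λ.0) (λ.0 (λ.3))) (λ.λ.1)
  [1] λ.(λ.0) (λ.0 (λ.λ.λ.1))
  [2] λ.λ.0 (λ.λ.λ.1)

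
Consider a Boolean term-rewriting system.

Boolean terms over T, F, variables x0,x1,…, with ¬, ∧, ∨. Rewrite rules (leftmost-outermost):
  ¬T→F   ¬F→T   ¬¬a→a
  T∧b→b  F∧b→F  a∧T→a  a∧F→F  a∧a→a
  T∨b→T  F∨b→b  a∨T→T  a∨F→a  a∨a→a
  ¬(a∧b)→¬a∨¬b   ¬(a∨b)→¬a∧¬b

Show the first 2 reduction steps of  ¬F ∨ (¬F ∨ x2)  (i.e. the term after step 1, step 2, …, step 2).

Answer: after 2 steps: T

Derivation:
  start: ¬F ∨ (¬F ∨ x2)
  step 1: T ∨ (¬F ∨ x2)
  step 2: T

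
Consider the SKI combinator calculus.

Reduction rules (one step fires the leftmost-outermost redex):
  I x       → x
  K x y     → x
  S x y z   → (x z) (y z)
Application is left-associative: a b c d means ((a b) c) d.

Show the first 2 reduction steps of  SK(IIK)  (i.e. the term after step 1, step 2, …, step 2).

  start: SK(IIK)
  →1  SK(IK)
  →2  SKK

Answer: after 2 steps: SKK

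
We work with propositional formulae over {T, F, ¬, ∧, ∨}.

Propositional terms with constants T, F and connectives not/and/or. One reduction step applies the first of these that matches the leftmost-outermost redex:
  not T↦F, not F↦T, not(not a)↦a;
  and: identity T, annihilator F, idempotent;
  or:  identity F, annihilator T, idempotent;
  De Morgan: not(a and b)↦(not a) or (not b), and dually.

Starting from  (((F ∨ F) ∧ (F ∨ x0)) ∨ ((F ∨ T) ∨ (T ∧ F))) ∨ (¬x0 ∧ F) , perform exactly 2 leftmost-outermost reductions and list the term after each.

Answer: after 2 steps: (F ∨ ((F ∨ T) ∨ (T ∧ F))) ∨ (¬x0 ∧ F)

Derivation:
  start: (((F ∨ F) ∧ (F ∨ x0)) ∨ ((F ∨ T) ∨ (T ∧ F))) ∨ (¬x0 ∧ F)
  →1  ((F ∧ (F ∨ x0)) ∨ ((F ∨ T) ∨ (T ∧ F))) ∨ (¬x0 ∧ F)
  →2  (F ∨ ((F ∨ T) ∨ (T ∧ F))) ∨ (¬x0 ∧ F)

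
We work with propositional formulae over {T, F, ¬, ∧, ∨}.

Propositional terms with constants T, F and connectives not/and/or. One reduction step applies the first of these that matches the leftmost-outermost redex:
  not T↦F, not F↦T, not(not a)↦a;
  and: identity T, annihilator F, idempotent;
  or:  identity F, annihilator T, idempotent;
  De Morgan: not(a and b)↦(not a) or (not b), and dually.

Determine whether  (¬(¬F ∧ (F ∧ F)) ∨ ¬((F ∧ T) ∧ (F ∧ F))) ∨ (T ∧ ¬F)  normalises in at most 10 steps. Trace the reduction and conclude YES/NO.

Answer: YES — reaches normal form T in 8 ≤ 10 steps

Derivation:
  start: (¬(¬F ∧ (F ∧ F)) ∨ ¬((F ∧ T) ∧ (F ∧ F))) ∨ (T ∧ ¬F)
  [1] ((¬¬F ∨ ¬(F ∧ F)) ∨ ¬((F ∧ T) ∧ (F ∧ F))) ∨ (T ∧ ¬F)
  [2] ((F ∨ ¬(F ∧ F)) ∨ ¬((F ∧ T) ∧ (F ∧ F))) ∨ (T ∧ ¬F)
  [3] (¬(F ∧ F) ∨ ¬((F ∧ T) ∧ (F ∧ F))) ∨ (T ∧ ¬F)
  [4] ((¬F ∨ ¬F) ∨ ¬((F ∧ T) ∧ (F ∧ F))) ∨ (T ∧ ¬F)
  [5] (¬F ∨ ¬((F ∧ T) ∧ (F ∧ F))) ∨ (T ∧ ¬F)
  [6] (T ∨ ¬((F ∧ T) ∧ (F ∧ F))) ∨ (T ∧ ¬F)
  [7] T ∨ (T ∧ ¬F)
  [8] T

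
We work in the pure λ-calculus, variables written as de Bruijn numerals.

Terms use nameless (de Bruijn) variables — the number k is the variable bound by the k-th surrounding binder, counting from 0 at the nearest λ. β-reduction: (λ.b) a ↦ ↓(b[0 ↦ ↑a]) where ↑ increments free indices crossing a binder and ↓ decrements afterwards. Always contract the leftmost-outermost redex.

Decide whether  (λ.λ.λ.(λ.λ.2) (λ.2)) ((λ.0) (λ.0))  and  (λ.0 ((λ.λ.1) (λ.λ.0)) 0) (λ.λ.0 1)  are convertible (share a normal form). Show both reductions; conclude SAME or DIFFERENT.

Answer: DIFFERENT — A ⇓ λ.λ.λ.1, B ⇓ λ.0 (λ.λ.λ.0)

Reduction:
Term A:
  start: (λ.λ.λ.(λ.λ.2) (λ.2)) ((λ.0) (λ.0))
  →1  λ.λ.(λ.λ.2) (λ.2)
  →2  λ.λ.λ.1

Term B:
  start: (λ.0 ((λ.λ.1) (λ.λ.0)) 0) (λ.λ.0 1)
  →1  (λ.λ.0 1) ((λ.λ.1) (λ.λ.0)) (λ.λ.0 1)
  →2  (λ.0 ((λ.λ.1) (λ.λ.0))) (λ.λ.0 1)
  →3  (λ.λ.0 1) ((λ.λ.1) (λ.λ.0))
  →4  λ.0 ((λ.λ.1) (λ.λ.0))
  →5  λ.0 (λ.λ.λ.0)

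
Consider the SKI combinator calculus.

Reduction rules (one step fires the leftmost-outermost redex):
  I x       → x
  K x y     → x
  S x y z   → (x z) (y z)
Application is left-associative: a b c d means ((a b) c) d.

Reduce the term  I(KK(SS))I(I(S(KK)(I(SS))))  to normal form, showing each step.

  start: I(KK(SS))I(I(S(KK)(I(SS))))
  step 1: KK(SS)I(I(S(KK)(I(SS))))
  step 2: KI(I(S(KK)(I(SS))))
  step 3: I

Answer: normal form = I  (in 3 steps)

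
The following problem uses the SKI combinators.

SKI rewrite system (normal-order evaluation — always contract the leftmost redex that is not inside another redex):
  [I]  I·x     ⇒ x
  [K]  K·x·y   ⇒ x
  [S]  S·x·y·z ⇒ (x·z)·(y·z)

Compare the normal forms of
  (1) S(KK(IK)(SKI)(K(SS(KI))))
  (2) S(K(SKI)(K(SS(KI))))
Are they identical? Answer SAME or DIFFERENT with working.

Answer: SAME — A ⇓ S(SKI), B ⇓ S(SKI)

Derivation:
Term A:
  start: S(KK(IK)(SKI)(K(SS(KI))))
  →1  S(K(SKI)(K(SS(KI))))
  →2  S(SKI)

Term B:
  start: S(K(SKI)(K(SS(KI))))
  →1  S(SKI)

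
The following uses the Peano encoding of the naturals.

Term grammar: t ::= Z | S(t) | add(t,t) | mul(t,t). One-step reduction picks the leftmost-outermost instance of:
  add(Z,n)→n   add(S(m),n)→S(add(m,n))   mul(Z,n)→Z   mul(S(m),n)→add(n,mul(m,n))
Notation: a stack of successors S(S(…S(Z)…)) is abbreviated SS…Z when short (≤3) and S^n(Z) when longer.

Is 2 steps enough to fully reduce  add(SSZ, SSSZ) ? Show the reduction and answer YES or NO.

Answer: NO — after 2 steps the term is S(S(add(Z, SSSZ))), not yet normal

Derivation:
  start: add(SSZ, SSSZ)
  →1  S(add(SZ, SSSZ))
  →2  S(S(add(Z, SSSZ)))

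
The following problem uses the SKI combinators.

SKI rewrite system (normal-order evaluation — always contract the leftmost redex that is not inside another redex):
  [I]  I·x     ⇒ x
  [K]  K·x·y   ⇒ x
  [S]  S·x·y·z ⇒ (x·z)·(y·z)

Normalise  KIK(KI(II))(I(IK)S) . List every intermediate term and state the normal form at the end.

  start: KIK(KI(II))(I(IK)S)
  [1] I(KI(II))(I(IK)S)
  [2] KI(II)(I(IK)S)
  [3] I(I(IK)S)
  [4] I(IK)S
  [5] IKS
  [6] KS

Answer: normal form = KS  (in 6 steps)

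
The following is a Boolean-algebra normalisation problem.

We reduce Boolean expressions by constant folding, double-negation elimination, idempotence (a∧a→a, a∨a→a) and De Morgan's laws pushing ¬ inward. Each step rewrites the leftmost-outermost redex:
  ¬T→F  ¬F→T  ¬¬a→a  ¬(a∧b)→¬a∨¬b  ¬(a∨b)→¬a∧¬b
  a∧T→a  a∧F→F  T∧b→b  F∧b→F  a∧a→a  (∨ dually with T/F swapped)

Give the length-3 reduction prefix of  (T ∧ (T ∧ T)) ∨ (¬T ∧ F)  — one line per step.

Answer: after 3 steps: T

Working:
  start: (T ∧ (T ∧ T)) ∨ (¬T ∧ F)
  →1  (T ∧ T) ∨ (¬T ∧ F)
  →2  T ∨ (¬T ∧ F)
  →3  T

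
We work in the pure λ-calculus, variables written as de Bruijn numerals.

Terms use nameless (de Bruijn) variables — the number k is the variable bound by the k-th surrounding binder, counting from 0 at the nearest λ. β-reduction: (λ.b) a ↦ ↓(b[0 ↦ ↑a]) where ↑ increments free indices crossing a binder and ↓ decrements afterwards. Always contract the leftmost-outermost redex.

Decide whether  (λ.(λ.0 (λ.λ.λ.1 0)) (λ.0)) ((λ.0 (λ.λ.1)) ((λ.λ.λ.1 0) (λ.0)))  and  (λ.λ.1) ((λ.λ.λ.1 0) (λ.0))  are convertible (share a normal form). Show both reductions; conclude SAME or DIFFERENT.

Term A:
  start: (λ.(λ.0 (λ.λ.λ.1 0)) (λ.0)) ((λ.0 (λ.λ.1)) ((λ.λ.λ.1 0) (λ.0)))
  →1  (λ.0 (λ.λ.λ.1 0)) (λ.0)
  →2  (λ.0) (λ.λ.λ.1 0)
  →3  λ.λ.λ.1 0

Term B:
  start: (λ.λ.1) ((λ.λ.λ.1 0) (λ.0))
  →1  λ.(λ.λ.λ.1 0) (λ.0)
  →2  λ.λ.λ.1 0

Answer: SAME — A ⇓ λ.λ.λ.1 0, B ⇓ λ.λ.λ.1 0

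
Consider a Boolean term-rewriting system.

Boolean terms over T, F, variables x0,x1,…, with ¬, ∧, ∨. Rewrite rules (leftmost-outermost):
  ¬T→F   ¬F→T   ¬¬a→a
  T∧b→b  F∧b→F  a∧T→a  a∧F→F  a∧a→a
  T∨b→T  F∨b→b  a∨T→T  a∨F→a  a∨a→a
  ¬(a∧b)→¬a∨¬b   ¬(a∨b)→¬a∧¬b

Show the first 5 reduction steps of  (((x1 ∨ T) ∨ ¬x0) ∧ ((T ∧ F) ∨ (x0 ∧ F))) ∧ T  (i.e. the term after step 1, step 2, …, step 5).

  start: (((x1 ∨ T) ∨ ¬x0) ∧ ((T ∧ F) ∨ (x0 ∧ F))) ∧ T
  →1  ((x1 ∨ T) ∨ ¬x0) ∧ ((T ∧ F) ∨ (x0 ∧ F))
  →2  (T ∨ ¬x0) ∧ ((T ∧ F) ∨ (x0 ∧ F))
  →3  T ∧ ((T ∧ F) ∨ (x0 ∧ F))
  →4  (T ∧ F) ∨ (x0 ∧ F)
  →5  F ∨ (x0 ∧ F)

Answer: after 5 steps: F ∨ (x0 ∧ F)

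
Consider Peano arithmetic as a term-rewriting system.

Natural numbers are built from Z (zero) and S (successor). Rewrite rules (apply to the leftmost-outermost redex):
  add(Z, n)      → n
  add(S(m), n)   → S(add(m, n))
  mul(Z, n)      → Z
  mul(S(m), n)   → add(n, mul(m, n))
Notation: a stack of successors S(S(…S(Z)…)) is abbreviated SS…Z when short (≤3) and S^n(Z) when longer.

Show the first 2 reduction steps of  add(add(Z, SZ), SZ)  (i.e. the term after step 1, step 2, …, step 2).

Answer: after 2 steps: S(add(Z, SZ))

Working:
  start: add(add(Z, SZ), SZ)
  step 1: add(SZ, SZ)
  step 2: S(add(Z, SZ))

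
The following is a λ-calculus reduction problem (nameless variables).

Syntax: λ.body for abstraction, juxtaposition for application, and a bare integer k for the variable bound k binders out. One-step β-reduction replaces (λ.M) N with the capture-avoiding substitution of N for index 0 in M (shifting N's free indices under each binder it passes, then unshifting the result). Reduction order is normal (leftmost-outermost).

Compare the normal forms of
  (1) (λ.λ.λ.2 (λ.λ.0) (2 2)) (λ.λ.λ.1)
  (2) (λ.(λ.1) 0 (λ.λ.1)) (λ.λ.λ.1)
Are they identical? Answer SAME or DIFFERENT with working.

Term A:
  start: (λ.λ.λ.2 (λ.λ.0) (2 2)) (λ.λ.λ.1)
  [1] λ.λ.(λ.λ.λ.1) (λ.λ.0) ((λ.λ.λ.1) (λ.λ.λ.1))
  [2] λ.λ.(λ.λ.1) ((λ.λ.λ.1) (λ.λ.λ.1))
  [3] λ.λ.λ.(λ.λ.λ.1) (λ.λ.λ.1)
  [4] λ.λ.λ.λ.λ.1

Term B:
  start: (λ.(λ.1) 0 (λ.λ.1)) (λ.λ.λ.1)
  [1] (λ.λ.λ.λ.1) (λ.λ.λ.1) (λ.λ.1)
  [2] (λ.λ.λ.1) (λ.λ.1)
  [3] λ.λ.1

Answer: DIFFERENT — A ⇓ λ.λ.λ.λ.λ.1, B ⇓ λ.λ.1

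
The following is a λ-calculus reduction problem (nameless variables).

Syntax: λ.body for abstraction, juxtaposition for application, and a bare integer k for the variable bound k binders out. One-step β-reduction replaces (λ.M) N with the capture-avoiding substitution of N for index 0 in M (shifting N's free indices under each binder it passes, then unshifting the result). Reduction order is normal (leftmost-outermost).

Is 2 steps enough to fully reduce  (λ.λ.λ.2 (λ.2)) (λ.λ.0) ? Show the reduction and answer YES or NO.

  start: (λ.λ.λ.2 (λ.2)) (λ.λ.0)
  step 1: λ.λ.(λ.λ.0) (λ.2)
  step 2: λ.λ.λ.0

Answer: YES — reaches normal form λ.λ.λ.0 in 2 ≤ 2 steps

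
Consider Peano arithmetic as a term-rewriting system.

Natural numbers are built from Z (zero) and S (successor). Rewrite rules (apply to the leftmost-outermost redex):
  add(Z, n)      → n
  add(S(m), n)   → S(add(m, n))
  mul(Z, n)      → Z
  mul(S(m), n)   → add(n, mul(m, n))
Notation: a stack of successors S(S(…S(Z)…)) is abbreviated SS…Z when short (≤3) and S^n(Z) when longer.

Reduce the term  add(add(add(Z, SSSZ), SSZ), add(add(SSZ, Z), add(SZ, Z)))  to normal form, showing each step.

  start: add(add(add(Z, SSSZ), SSZ), add(add(SSZ, Z), add(SZ, Z)))
  step 1: add(add(SSSZ, SSZ), add(add(SSZ, Z), add(SZ, Z)))
  step 2: add(S(add(SSZ, SSZ)), add(add(SSZ, Z), add(SZ, Z)))
  step 3: S(add(add(SSZ, SSZ), add(add(SSZ, Z), add(SZ, Z))))
  step 4: S(add(S(add(SZ, SSZ)), add(add(SSZ, Z), add(SZ, Z))))
  step 5: S(S(add(add(SZ, SSZ), add(add(SSZ, Z), add(SZ, Z)))))
  step 6: S(S(add(S(add(Z, SSZ)), add(add(SSZ, Z), add(SZ, Z)))))
  step 7: S(S(S(add(add(Z, SSZ), add(add(SSZ, Z), add(SZ, Z))))))
  step 8: S(S(S(add(SSZ, add(add(SSZ, Z), add(SZ, Z))))))
  step 9: S(S(S(S(add(SZ, add(add(SSZ, Z), add(SZ, Z)))))))
  step 10: S(S(S(S(S(add(Z, add(add(SSZ, Z), add(SZ, Z))))))))
  step 11: S(S(S(S(S(add(add(SSZ, Z), add(SZ, Z)))))))
  step 12: S(S(S(S(S(add(S(add(SZ, Z)), add(SZ, Z)))))))
  step 13: S(S(S(S(S(S(add(add(SZ, Z), add(SZ, Z))))))))
  step 14: S(S(S(S(S(S(add(S(add(Z, Z)), add(SZ, Z))))))))
  step 15: S(S(S(S(S(S(S(add(add(Z, Z), add(SZ, Z)))))))))
  step 16: S(S(S(S(S(S(S(add(Z, add(SZ, Z)))))))))
  step 17: S(S(S(S(S(S(S(add(SZ, Z))))))))
  step 18: S(S(S(S(S(S(S(S(add(Z, Z)))))))))
  step 19: S^8(Z)

Answer: normal form = S^8(Z)  (in 19 steps)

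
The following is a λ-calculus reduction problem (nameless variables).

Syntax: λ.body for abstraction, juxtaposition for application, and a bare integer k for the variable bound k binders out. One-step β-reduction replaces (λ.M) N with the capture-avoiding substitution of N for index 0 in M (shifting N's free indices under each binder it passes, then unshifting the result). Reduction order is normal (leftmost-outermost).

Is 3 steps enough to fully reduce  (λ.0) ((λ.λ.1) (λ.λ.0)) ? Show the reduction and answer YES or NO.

  start: (λ.0) ((λ.λ.1) (λ.λ.0))
  →1  (λ.λ.1) (λ.λ.0)
  →2  λ.λ.λ.0

Answer: YES — reaches normal form λ.λ.λ.0 in 2 ≤ 3 steps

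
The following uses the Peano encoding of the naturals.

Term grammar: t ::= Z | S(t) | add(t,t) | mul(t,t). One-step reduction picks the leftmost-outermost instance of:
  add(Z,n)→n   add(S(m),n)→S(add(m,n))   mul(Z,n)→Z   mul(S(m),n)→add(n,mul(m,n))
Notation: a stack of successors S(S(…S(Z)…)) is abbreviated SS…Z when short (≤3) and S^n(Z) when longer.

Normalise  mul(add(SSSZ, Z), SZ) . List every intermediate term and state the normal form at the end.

Answer: normal form = SSSZ  (in 14 steps)

Reduction:
  start: mul(add(SSSZ, Z), SZ)
  [1] mul(S(add(SSZ, Z)), SZ)
  [2] add(SZ, mul(add(SSZ, Z), SZ))
  [3] S(add(Z, mul(add(SSZ, Z), SZ)))
  [4] S(mul(add(SSZ, Z), SZ))
  [5] S(mul(S(add(SZ, Z)), SZ))
  [6] S(add(SZ, mul(add(SZ, Z), SZ)))
  [7] S(S(add(Z, mul(add(SZ, Z), SZ))))
  [8] S(S(mul(add(SZ, Z), SZ)))
  [9] S(S(mul(S(add(Z, Z)), SZ)))
  [10] S(S(add(SZ, mul(add(Z, Z), SZ))))
  [11] S(S(S(add(Z, mul(add(Z, Z), SZ)))))
  [12] S(S(S(mul(add(Z, Z), SZ))))
  [13] S(S(S(mul(Z, SZ))))
  [14] SSSZ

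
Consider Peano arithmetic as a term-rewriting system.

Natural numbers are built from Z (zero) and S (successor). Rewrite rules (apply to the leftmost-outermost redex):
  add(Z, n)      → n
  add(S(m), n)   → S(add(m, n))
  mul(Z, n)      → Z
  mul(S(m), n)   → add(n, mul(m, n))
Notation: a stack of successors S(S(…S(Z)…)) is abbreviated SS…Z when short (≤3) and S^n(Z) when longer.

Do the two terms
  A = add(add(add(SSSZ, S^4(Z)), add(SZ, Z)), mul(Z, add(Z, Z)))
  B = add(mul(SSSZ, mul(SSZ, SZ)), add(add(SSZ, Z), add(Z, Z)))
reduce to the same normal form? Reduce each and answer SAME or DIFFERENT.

Answer: SAME — A ⇓ S^8(Z), B ⇓ S^8(Z)

Working:
Term A:
  start: add(add(add(SSSZ, S^4(Z)), add(SZ, Z)), mul(Z, add(Z, Z)))
  step 1: add(add(S(add(SSZ, S^4(Z))), add(SZ, Z)), mul(Z, add(Z, Z)))
  step 2: add(S(add(add(SSZ, S^4(Z)), add(SZ, Z))), mul(Z, add(Z, Z)))
  step 3: S(add(add(add(SSZ, S^4(Z)), add(SZ, Z)), mul(Z, add(Z, Z))))
  step 4: S(add(add(S(add(SZ, S^4(Z))), add(SZ, Z)), mul(Z, add(Z, Z))))
  step 5: S(add(S(add(add(SZ, S^4(Z)), add(SZ, Z))), mul(Z, add(Z, Z))))
  step 6: S(S(add(add(add(SZ, S^4(Z)), add(SZ, Z)), mul(Z, add(Z, Z)))))
  step 7: S(S(add(add(S(add(Z, S^4(Z))), add(SZ, Z)), mul(Z, add(Z, Z)))))
  step 8: S(S(add(S(add(add(Z, S^4(Z)), add(SZ, Z))), mul(Z, add(Z, Z)))))
  step 9: S(S(S(add(add(add(Z, S^4(Z)), add(SZ, Z)), mul(Z, add(Z, Z))))))
  step 10: S(S(S(add(add(S^4(Z), add(SZ, Z)), mul(Z, add(Z, Z))))))
  step 11: S(S(S(add(S(add(SSSZ, add(SZ, Z))), mul(Z, add(Z, Z))))))
  step 12: S(S(S(S(add(add(SSSZ, add(SZ, Z)), mul(Z, add(Z, Z)))))))
  step 13: S(S(S(S(add(S(add(SSZ, add(SZ, Z))), mul(Z, add(Z, Z)))))))
  step 14: S(S(S(S(S(add(add(SSZ, add(SZ, Z)), mul(Z, add(Z, Z))))))))
  step 15: S(S(S(S(S(add(S(add(SZ, add(SZ, Z))), mul(Z, add(Z, Z))))))))
  step 16: S(S(S(S(S(S(add(add(SZ, add(SZ, Z)), mul(Z, add(Z, Z)))))))))
  step 17: S(S(S(S(S(S(add(S(add(Z, add(SZ, Z))), mul(Z, add(Z, Z)))))))))
  step 18: S(S(S(S(S(S(S(add(add(Z, add(SZ, Z)), mul(Z, add(Z, Z))))))))))
  step 19: S(S(S(S(S(S(S(add(add(SZ, Z), mul(Z, add(Z, Z))))))))))
  step 20: S(S(S(S(S(S(S(add(S(add(Z, Z)), mul(Z, add(Z, Z))))))))))
  step 21: S(S(S(S(S(S(S(S(add(add(Z, Z), mul(Z, add(Z, Z)))))))))))
  step 22: S(S(S(S(S(S(S(S(add(Z, mul(Z, add(Z, Z)))))))))))
  step 23: S(S(S(S(S(S(S(S(mul(Z, add(Z, Z))))))))))
  step 24: S^8(Z)

Term B:
  start: add(mul(SSSZ, mul(SSZ, SZ)), add(add(SSZ, Z), add(Z, Z)))
  step 1: add(add(mul(SSZ, SZ), mul(SSZ, mul(SSZ, SZ))), add(add(SSZ, Z), add(Z, Z)))
  step 2: add(add(add(SZ, mul(SZ, SZ)), mul(SSZ, mul(SSZ, SZ))), add(add(SSZ, Z), add(Z, Z)))
  step 3: add(add(S(add(Z, mul(SZ, SZ))), mul(SSZ, mul(SSZ, SZ))), add(add(SSZ, Z), add(Z, Z)))
  step 4: add(S(add(add(Z, mul(SZ, SZ)), mul(SSZ, mul(SSZ, SZ)))), add(add(SSZ, Z), add(Z, Z)))
  step 5: S(add(add(add(Z, mul(SZ, SZ)), mul(SSZ, mul(SSZ, SZ))), add(add(SSZ, Z), add(Z, Z))))
  step 6: S(add(add(mul(SZ, SZ), mul(SSZ, mul(SSZ, SZ))), add(add(SSZ, Z), add(Z, Z))))
  step 7: S(add(add(add(SZ, mul(Z, SZ)), mul(SSZ, mul(SSZ, SZ))), add(add(SSZ, Z), add(Z, Z))))
  step 8: S(add(add(S(add(Z, mul(Z, SZ))), mul(SSZ, mul(SSZ, SZ))), add(add(SSZ, Z), add(Z, Z))))
  step 9: S(add(S(add(add(Z, mul(Z, SZ)), mul(SSZ, mul(SSZ, SZ)))), add(add(SSZ, Z), add(Z, Z))))
  step 10: S(S(add(add(add(Z, mul(Z, SZ)), mul(SSZ, mul(SSZ, SZ))), add(add(SSZ, Z), add(Z, Z)))))
  step 11: S(S(add(add(mul(Z, SZ), mul(SSZ, mul(SSZ, SZ))), add(add(SSZ, Z), add(Z, Z)))))
  step 12: S(S(add(add(Z, mul(SSZ, mul(SSZ, SZ))), add(add(SSZ, Z), add(Z, Z)))))
  step 13: S(S(add(mul(SSZ, mul(SSZ, SZ)), add(add(SSZ, Z), add(Z, Z)))))
  step 14: S(S(add(add(mul(SSZ, SZ), mul(SZ, mul(SSZ, SZ))), add(add(SSZ, Z), add(Z, Z)))))
  step 15: S(S(add(add(add(SZ, mul(SZ, SZ)), mul(SZ, mul(SSZ, SZ))), add(add(SSZ, Z), add(Z, Z)))))
  step 16: S(S(add(add(S(add(Z, mul(SZ, SZ))), mul(SZ, mul(SSZ, SZ))), add(add(SSZ, Z), add(Z, Z)))))
  step 17: S(S(add(S(add(add(Z, mul(SZ, SZ)), mul(SZ, mul(SSZ, SZ)))), add(add(SSZ, Z), add(Z, Z)))))
  step 18: S(S(S(add(add(add(Z, mul(SZ, SZ)), mul(SZ, mul(SSZ, SZ))), add(add(SSZ, Z), add(Z, Z))))))
  step 19: S(S(S(add(add(mul(SZ, SZ), mul(SZ, mul(SSZ, SZ))), add(add(SSZ, Z), add(Z, Z))))))
  step 20: S(S(S(add(add(add(SZ, mul(Z, SZ)), mul(SZ, mul(SSZ, SZ))), add(add(SSZ, Z), add(Z, Z))))))
  step 21: S(S(S(add(add(S(add(Z, mul(Z, SZ))), mul(SZ, mul(SSZ, SZ))), add(add(SSZ, Z), add(Z, Z))))))
  step 22: S(S(S(add(S(add(add(Z, mul(Z, SZ)), mul(SZ, mul(SSZ, SZ)))), add(add(SSZ, Z), add(Z, Z))))))
  step 23: S(S(S(S(add(add(add(Z, mul(Z, SZ)), mul(SZ, mul(SSZ, SZ))), add(add(SSZ, Z), add(Z, Z)))))))
  step 24: S(S(S(S(add(add(mul(Z, SZ), mul(SZ, mul(SSZ, SZ))), add(add(SSZ, Z), add(Z, Z)))))))
  step 25: S(S(S(S(add(add(Z, mul(SZ, mul(SSZ, SZ))), add(add(SSZ, Z), add(Z, Z)))))))
  step 26: S(S(S(S(add(mul(SZ, mul(SSZ, SZ)), add(add(SSZ, Z), add(Z, Z)))))))
  step 27: S(S(S(S(add(add(mul(SSZ, SZ), mul(Z, mul(SSZ, SZ))), add(add(SSZ, Z), add(Z, Z)))))))
  step 28: S(S(S(S(add(add(add(SZ, mul(SZ, SZ)), mul(Z, mul(SSZ, SZ))), add(add(SSZ, Z), add(Z, Z)))))))
  step 29: S(S(S(S(add(add(S(add(Z, mul(SZ, SZ))), mul(Z, mul(SSZ, SZ))), add(add(SSZ, Z), add(Z, Z)))))))
  step 30: S(S(S(S(add(S(add(add(Z, mul(SZ, SZ)), mul(Z, mul(SSZ, SZ)))), add(add(SSZ, Z), add(Z, Z)))))))
  step 31: S(S(S(S(S(add(add(add(Z, mul(SZ, SZ)), mul(Z, mul(SSZ, SZ))), add(add(SSZ, Z), add(Z, Z))))))))
  step 32: S(S(S(S(S(add(add(mul(SZ, SZ), mul(Z, mul(SSZ, SZ))), add(add(SSZ, Z), add(Z, Z))))))))
  step 33: S(S(S(S(S(add(add(add(SZ, mul(Z, SZ)), mul(Z, mul(SSZ, SZ))), add(add(SSZ, Z), add(Z, Z))))))))
  step 34: S(S(S(S(S(add(add(S(add(Z, mul(Z, SZ))), mul(Z, mul(SSZ, SZ))), add(add(SSZ, Z), add(Z, Z))))))))
  step 35: S(S(S(S(S(add(S(add(add(Z, mul(Z, SZ)), mul(Z, mul(SSZ, SZ)))), add(add(SSZ, Z), add(Z, Z))))))))
  step 36: S(S(S(S(S(S(add(add(add(Z, mul(Z, SZ)), mul(Z, mul(SSZ, SZ))), add(add(SSZ, Z), add(Z, Z)))))))))
  step 37: S(S(S(S(S(S(add(add(mul(Z, SZ), mul(Z, mul(SSZ, SZ))), add(add(SSZ, Z), add(Z, Z)))))))))
  step 38: S(S(S(S(S(S(add(add(Z, mul(Z, mul(SSZ, SZ))), add(add(SSZ, Z), add(Z, Z)))))))))
  step 39: S(S(S(S(S(S(add(mul(Z, mul(SSZ, SZ)), add(add(SSZ, Z), add(Z, Z)))))))))
  step 40: S(S(S(S(S(S(add(Z, add(add(SSZ, Z), add(Z, Z)))))))))
  step 41: S(S(S(S(S(S(add(add(SSZ, Z), add(Z, Z))))))))
  step 42: S(S(S(S(S(S(add(S(add(SZ, Z)), add(Z, Z))))))))
  step 43: S(S(S(S(S(S(S(add(add(SZ, Z), add(Z, Z)))))))))
  step 44: S(S(S(S(S(S(S(add(S(add(Z, Z)), add(Z, Z)))))))))
  step 45: S(S(S(S(S(S(S(S(add(add(Z, Z), add(Z, Z))))))))))
  step 46: S(S(S(S(S(S(S(S(add(Z, add(Z, Z))))))))))
  step 47: S(S(S(S(S(S(S(S(add(Z, Z)))))))))
  step 48: S^8(Z)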